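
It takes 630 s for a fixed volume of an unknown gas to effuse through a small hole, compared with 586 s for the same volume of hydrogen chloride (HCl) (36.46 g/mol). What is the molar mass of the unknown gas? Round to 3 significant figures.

From Graham's law, t_X/t_HCl = √(M_X/M_HCl).
630/586 = 1.075 = √(M_X/36.46)
M_X = 36.46 × 1.075² = 36.46 × 1.156 = 42.1 g/mol

42.1 g/mol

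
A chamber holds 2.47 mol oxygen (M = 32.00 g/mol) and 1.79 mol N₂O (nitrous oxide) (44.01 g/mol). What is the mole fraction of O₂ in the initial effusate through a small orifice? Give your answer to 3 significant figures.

Each component's effusion rate ∝ (its partial pressure)·(1/√M) ∝ n_i/√M_i.
Mole fraction of O₂ in the effusate = (n_O₂/√M_O₂) / (n_O₂/√M_O₂ + n_N₂O/√M_N₂O)
= (2.47/√32.00) / (2.47/√32.00 + 1.79/√44.01) = 0.4366/(0.4366 + 0.2698) = 0.618.

0.618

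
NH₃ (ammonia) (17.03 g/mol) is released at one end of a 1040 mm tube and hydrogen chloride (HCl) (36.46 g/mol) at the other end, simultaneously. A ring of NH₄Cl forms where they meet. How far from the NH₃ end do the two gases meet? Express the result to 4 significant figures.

In equal time, each gas travels a distance ∝ its rate ∝ 1/√M, so d_NH₃/d_HCl = √(M_HCl/M_NH₃) = √(36.46/17.03) = 1.463.
With d_NH₃ + d_HCl = 1040 mm, d_HCl = 1040/(1 + 1.463) = 422.2 mm.
d_NH₃ = 1040 − 422.2 = 617.8 mm.

617.8 mm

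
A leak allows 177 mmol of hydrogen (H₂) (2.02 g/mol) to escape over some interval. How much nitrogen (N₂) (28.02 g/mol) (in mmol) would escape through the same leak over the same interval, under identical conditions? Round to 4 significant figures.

Using Graham's law: rate_N₂/rate_H₂ = √(M_H₂/M_N₂) = √(2.02/28.02) = √0.07209 = 0.2685.
So the amount for N₂ is 177 × 0.2685 = 47.52 mmol.

47.52 mmol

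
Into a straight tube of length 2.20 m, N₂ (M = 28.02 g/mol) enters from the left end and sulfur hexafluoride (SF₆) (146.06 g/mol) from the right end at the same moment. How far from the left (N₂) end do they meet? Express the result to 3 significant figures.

Graham's law gives d_N₂/d_SF₆ = rate_N₂/rate_SF₆ = √(M_SF₆/M_N₂) = √(146.06/28.02) = 2.283.
With d_N₂ + d_SF₆ = 2.20 m, d_SF₆ = 2.20/(1 + 2.283) = 0.6701 m.
d_N₂ = 2.20 − 0.6701 = 1.53 m.

1.53 m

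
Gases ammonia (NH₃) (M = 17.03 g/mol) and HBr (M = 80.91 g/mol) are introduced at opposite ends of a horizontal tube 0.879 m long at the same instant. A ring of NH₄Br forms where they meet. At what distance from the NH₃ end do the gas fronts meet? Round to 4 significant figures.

The fronts meet when d_NH₃ + d_HBr = L with d_NH₃/d_HBr = √(M_HBr/M_NH₃) (Graham's law). Here √(M_HBr/M_NH₃) = √(80.91/17.03) = 2.180.
With d_NH₃ + d_HBr = 0.879 m, d_HBr = 0.879/(1 + 2.180) = 0.2764 m.
d_NH₃ = 0.879 − 0.2764 = 0.6026 m.

0.6026 m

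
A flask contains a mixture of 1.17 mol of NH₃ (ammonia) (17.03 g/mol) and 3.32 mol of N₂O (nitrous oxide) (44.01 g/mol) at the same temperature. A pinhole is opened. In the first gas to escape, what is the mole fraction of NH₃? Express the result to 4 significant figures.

Rate_i ∝ x_i/√M_i (Graham's law weighted by mole fraction), so the effusate composition follows n_i/√M_i.
Mole fraction of NH₃ in the effusate = (n_NH₃/√M_NH₃) / (n_NH₃/√M_NH₃ + n_N₂O/√M_N₂O)
= (1.17/√17.03) / (1.17/√17.03 + 3.32/√44.01) = 0.2835/(0.2835 + 0.5005) = 0.3616.

0.3616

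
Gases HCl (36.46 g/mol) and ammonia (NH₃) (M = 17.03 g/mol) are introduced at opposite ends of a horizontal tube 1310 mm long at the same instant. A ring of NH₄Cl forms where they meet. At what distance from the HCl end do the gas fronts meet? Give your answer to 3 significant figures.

Distances travelled in equal time are proportional to diffusion rates, so d_HCl/d_NH₃ = √(M_NH₃/M_HCl) = √(17.03/36.46) = 0.6834.
With d_HCl + d_NH₃ = 1310 mm, d_NH₃ = 1310/(1 + 0.6834) = 778.2 mm.
d_HCl = 1310 − 778.2 = 532 mm.

532 mm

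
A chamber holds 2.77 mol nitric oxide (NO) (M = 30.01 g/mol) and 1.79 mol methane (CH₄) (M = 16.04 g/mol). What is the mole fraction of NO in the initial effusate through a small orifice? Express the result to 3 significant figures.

0.531

Effusion rate of each component ∝ n_i/√M_i (partial pressure × 1/√M).
So x_NO in the escaping gas = (n_NO/√M_NO) / Σ(n_i/√M_i)
= (2.77/√30.01) / (2.77/√30.01 + 1.79/√16.04) = 0.5056/(0.5056 + 0.4469) = 0.531.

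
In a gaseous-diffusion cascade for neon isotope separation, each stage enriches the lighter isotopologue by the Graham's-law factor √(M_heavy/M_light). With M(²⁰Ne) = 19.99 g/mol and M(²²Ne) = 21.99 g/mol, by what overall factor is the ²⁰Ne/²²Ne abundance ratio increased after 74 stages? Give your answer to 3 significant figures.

Overall factor = α^74 with α = √(21.99/19.99), i.e. (21.99/19.99)^(74/2).
= 1.10005^37 = 34.1.

34.1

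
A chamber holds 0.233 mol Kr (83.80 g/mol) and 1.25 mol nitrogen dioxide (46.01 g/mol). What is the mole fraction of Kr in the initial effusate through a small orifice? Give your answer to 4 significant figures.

Rate_i ∝ x_i/√M_i (Graham's law weighted by mole fraction), so the effusate composition follows n_i/√M_i.
So x_Kr in the escaping gas = (n_Kr/√M_Kr) / Σ(n_i/√M_i)
= (0.233/√83.80) / (0.233/√83.80 + 1.25/√46.01) = 0.02545/(0.02545 + 0.1843) = 0.1214.

0.1214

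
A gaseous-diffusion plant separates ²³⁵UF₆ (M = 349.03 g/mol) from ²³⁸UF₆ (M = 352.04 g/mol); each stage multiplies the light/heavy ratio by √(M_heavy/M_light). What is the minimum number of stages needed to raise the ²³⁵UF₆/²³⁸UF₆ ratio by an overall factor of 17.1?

662

Per stage α = (352.04/349.03)^(1/2) = 1.00862^0.5, giving ln α = 0.004293.
Need α^N ≥ 17.1 ⇒ N ≥ ln(17.1) / ln α = 2.839 / 0.004293 = 661.26.
So at least 662 stages are needed.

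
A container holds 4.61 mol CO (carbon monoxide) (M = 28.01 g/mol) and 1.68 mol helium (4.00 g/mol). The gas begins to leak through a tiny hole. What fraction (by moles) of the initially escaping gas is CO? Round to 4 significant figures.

Rate_i ∝ x_i/√M_i (Graham's law weighted by mole fraction), so the effusate composition follows n_i/√M_i.
x_CO(eff) = (n_CO/√M_CO) / (n_CO/√M_CO + n_He/√M_He)
= (4.61/√28.01) / (4.61/√28.01 + 1.68/√4.00) = 0.8711/(0.8711 + 0.8400) = 0.5091.

0.5091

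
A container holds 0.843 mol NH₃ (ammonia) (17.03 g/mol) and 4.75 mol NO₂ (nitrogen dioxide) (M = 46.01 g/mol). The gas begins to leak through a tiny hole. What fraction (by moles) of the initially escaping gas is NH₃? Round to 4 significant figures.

Each component's effusion rate ∝ (its partial pressure)·(1/√M) ∝ n_i/√M_i.
So x_NH₃ in the escaping gas = (n_NH₃/√M_NH₃) / Σ(n_i/√M_i)
= (0.843/√17.03) / (0.843/√17.03 + 4.75/√46.01) = 0.2043/(0.2043 + 0.7003) = 0.2258.

0.2258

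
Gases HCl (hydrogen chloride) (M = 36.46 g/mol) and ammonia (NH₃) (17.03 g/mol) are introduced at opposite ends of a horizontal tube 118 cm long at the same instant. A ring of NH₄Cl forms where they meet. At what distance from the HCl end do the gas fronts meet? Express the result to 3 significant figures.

Distances travelled in equal time are proportional to diffusion rates, so d_HCl/d_NH₃ = √(M_NH₃/M_HCl) = √(17.03/36.46) = 0.6834.
With d_HCl + d_NH₃ = 118 cm, d_NH₃ = 118/(1 + 0.6834) = 70.09 cm.
d_HCl = 118 − 70.09 = 47.9 cm.

47.9 cm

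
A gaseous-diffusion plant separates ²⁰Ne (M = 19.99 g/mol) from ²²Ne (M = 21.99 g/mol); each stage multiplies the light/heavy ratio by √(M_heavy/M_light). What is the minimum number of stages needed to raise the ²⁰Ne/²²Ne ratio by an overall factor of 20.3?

64

Per stage α = (21.99/19.99)^(1/2) = 1.10005^0.5, giving ln α = 0.04768.
Need α^N ≥ 20.3 ⇒ N ≥ ln(20.3) / ln α = 3.011 / 0.04768 = 63.15.
So at least 64 stages are needed.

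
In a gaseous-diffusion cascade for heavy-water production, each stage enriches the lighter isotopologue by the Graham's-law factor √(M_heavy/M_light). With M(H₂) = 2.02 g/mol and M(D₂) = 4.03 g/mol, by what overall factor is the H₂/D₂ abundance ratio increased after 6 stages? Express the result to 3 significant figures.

7.94

Overall factor = α^6 with α = √(4.03/2.02), i.e. (4.03/2.02)^(6/2).
= 1.99505^3 = 7.94.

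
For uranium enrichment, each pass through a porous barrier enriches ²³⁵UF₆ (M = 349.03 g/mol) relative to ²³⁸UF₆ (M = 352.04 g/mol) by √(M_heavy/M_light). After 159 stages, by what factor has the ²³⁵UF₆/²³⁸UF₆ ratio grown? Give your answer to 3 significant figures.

The single-stage factor is √(M_heavy/M_light), so 159 stages give [√(352.04/349.03)]^159 = (352.04/349.03)^(159/2).
= 1.00862^(159/2) = 1.98.

1.98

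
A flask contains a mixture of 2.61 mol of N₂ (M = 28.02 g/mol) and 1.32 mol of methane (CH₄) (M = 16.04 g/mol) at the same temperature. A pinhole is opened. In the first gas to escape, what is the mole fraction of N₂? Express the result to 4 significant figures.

Rate_i ∝ x_i/√M_i (Graham's law weighted by mole fraction), so the effusate composition follows n_i/√M_i.
Mole fraction of N₂ in the effusate = (n_N₂/√M_N₂) / (n_N₂/√M_N₂ + n_CH₄/√M_CH₄)
= (2.61/√28.02) / (2.61/√28.02 + 1.32/√16.04) = 0.4931/(0.4931 + 0.3296) = 0.5994.

0.5994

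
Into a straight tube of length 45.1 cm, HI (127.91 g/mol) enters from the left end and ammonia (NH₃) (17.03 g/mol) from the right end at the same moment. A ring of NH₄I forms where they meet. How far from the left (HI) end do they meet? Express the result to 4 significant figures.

The fronts meet when d_HI + d_NH₃ = L with d_HI/d_NH₃ = √(M_NH₃/M_HI) (Graham's law). Here √(M_NH₃/M_HI) = √(17.03/127.91) = 0.3649.
With d_HI + d_NH₃ = 45.1 cm, d_NH₃ = 45.1/(1 + 0.3649) = 33.04 cm.
d_HI = 45.1 − 33.04 = 12.06 cm.

12.06 cm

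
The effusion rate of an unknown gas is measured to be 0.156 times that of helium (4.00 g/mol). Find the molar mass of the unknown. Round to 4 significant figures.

Using Graham's law: rate_X/rate_He = √(M_He/M_X).
0.156 = √(4.00/M_X)
M_X = 4.00 / 0.156² = 4.00 / 0.02434 = 164.4 g/mol

164.4 g/mol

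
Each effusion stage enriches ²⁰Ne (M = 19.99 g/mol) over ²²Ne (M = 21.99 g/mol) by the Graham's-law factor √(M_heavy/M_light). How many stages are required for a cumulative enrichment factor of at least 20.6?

With α = √(21.99/19.99) per stage, ln α = ½ ln(1.10005) = 0.04768.
Need α^N ≥ 20.6 ⇒ N ≥ ln(20.6) / ln α = 3.025 / 0.04768 = 63.45.
Rounding up, N = 64 stages.

64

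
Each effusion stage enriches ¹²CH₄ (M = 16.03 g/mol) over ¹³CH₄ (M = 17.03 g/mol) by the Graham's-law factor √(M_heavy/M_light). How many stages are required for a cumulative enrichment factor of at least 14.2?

With α = √(17.03/16.03) per stage, ln α = ½ ln(1.06238) = 0.03026.
Need α^N ≥ 14.2 ⇒ N ≥ ln(14.2) / ln α = 2.653 / 0.03026 = 87.69.
Rounding up, N = 88 stages.

88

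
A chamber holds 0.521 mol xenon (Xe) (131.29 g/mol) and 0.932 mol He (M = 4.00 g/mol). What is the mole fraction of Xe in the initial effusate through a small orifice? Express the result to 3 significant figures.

0.0889

Each component's effusion rate ∝ (its partial pressure)·(1/√M) ∝ n_i/√M_i.
x_Xe(eff) = (n_Xe/√M_Xe) / (n_Xe/√M_Xe + n_He/√M_He)
= (0.521/√131.29) / (0.521/√131.29 + 0.932/√4.00) = 0.04547/(0.04547 + 0.4660) = 0.0889.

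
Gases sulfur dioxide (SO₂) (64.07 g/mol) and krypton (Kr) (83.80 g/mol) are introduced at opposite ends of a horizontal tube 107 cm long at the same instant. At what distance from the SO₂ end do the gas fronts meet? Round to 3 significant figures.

Graham's law gives d_SO₂/d_Kr = rate_SO₂/rate_Kr = √(M_Kr/M_SO₂) = √(83.80/64.07) = 1.144.
With d_SO₂ + d_Kr = 107 cm, d_Kr = 107/(1 + 1.144) = 49.91 cm.
d_SO₂ = 107 − 49.91 = 57.1 cm.

57.1 cm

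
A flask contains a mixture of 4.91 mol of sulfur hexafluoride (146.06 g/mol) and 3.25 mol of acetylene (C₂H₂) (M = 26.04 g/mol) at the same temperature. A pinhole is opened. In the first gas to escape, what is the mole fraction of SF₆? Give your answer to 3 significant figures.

0.389

Rate_i ∝ x_i/√M_i (Graham's law weighted by mole fraction), so the effusate composition follows n_i/√M_i.
So x_SF₆ in the escaping gas = (n_SF₆/√M_SF₆) / Σ(n_i/√M_i)
= (4.91/√146.06) / (4.91/√146.06 + 3.25/√26.04) = 0.4063/(0.4063 + 0.6369) = 0.389.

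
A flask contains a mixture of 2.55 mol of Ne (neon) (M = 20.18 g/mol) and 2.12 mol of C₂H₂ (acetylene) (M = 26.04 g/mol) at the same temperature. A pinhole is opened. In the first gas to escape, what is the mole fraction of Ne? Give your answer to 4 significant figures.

Each component's effusion rate ∝ (its partial pressure)·(1/√M) ∝ n_i/√M_i.
So x_Ne in the escaping gas = (n_Ne/√M_Ne) / Σ(n_i/√M_i)
= (2.55/√20.18) / (2.55/√20.18 + 2.12/√26.04) = 0.5676/(0.5676 + 0.4154) = 0.5774.

0.5774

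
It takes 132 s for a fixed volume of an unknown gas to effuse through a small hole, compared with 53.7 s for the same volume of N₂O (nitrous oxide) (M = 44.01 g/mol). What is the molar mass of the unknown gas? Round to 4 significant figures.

By Graham's law, t_X/t_N₂O = √(M_X/M_N₂O).
132/53.7 = 2.458 = √(M_X/44.01)
M_X = 44.01 × 2.458² = 44.01 × 6.042 = 265.9 g/mol

265.9 g/mol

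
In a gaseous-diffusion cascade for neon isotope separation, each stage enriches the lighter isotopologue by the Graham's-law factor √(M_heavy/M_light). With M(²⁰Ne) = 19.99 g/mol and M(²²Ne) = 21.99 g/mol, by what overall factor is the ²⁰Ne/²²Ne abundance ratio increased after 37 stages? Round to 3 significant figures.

5.84

After 37 stages the ratio has grown by (√(21.99/19.99))^37 = (21.99/19.99)^(37/2).
= 1.10005^(37/2) = 5.84.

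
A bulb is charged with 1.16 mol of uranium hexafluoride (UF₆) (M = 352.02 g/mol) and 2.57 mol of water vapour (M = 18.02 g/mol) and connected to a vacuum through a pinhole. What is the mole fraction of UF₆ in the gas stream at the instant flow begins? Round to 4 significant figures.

0.09266

Effusion rate of each component ∝ n_i/√M_i (partial pressure × 1/√M).
Mole fraction of UF₆ in the effusate = (n_UF₆/√M_UF₆) / (n_UF₆/√M_UF₆ + n_H₂O/√M_H₂O)
= (1.16/√352.02) / (1.16/√352.02 + 2.57/√18.02) = 0.06183/(0.06183 + 0.6054) = 0.09266.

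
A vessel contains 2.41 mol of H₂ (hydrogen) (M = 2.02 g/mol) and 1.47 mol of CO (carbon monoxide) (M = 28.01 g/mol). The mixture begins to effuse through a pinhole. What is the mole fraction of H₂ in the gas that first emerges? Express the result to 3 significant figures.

The effusion rate of species i is ∝ p_i/√M_i ∝ n_i/√M_i.
So x_H₂ in the escaping gas = (n_H₂/√M_H₂) / Σ(n_i/√M_i)
= (2.41/√2.02) / (2.41/√2.02 + 1.47/√28.01) = 1.696/(1.696 + 0.2778) = 0.859.

0.859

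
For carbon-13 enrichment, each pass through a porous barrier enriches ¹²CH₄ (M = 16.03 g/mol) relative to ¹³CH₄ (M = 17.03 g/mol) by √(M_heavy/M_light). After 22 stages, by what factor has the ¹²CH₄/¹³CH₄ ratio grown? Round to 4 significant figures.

Each stage multiplies the ratio by α = √(17.03/16.03), so after 22 stages the overall factor is α^22 = (17.03/16.03)^(22/2).
= 1.06238^11 = 1.946.

1.946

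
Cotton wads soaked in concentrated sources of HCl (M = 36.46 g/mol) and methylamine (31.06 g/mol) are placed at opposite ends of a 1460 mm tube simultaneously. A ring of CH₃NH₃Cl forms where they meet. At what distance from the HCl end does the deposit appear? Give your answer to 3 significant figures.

In equal time, each gas travels a distance ∝ its rate ∝ 1/√M, so d_HCl/d_CH₃NH₂ = √(M_CH₃NH₂/M_HCl) = √(31.06/36.46) = 0.9230.
With d_HCl + d_CH₃NH₂ = 1460 mm, d_CH₃NH₂ = 1460/(1 + 0.9230) = 759.2 mm.
d_HCl = 1460 − 759.2 = 701 mm.

701 mm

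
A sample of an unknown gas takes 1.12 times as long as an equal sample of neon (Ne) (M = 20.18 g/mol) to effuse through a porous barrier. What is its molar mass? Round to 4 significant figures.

Since effusion rate ∝ 1/√M, t_X/t_Ne = √(M_X/M_Ne).
1.12 = √(M_X/20.18)
M_X = 20.18 × 1.12² = 20.18 × 1.254 = 25.31 g/mol

25.31 g/mol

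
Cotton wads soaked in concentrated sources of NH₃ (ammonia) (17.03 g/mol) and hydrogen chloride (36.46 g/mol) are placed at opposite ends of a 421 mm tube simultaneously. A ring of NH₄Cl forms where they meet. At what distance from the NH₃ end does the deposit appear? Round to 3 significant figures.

250 mm

The fronts meet when d_NH₃ + d_HCl = L with d_NH₃/d_HCl = √(M_HCl/M_NH₃) (Graham's law). Here √(M_HCl/M_NH₃) = √(36.46/17.03) = 1.463.
With d_NH₃ + d_HCl = 421 mm, d_HCl = 421/(1 + 1.463) = 170.9 mm.
d_NH₃ = 421 − 170.9 = 250 mm.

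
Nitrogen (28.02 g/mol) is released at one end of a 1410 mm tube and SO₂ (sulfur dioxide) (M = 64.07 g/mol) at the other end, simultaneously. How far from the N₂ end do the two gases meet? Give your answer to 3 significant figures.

Graham's law gives d_N₂/d_SO₂ = rate_N₂/rate_SO₂ = √(M_SO₂/M_N₂) = √(64.07/28.02) = 1.512.
With d_N₂ + d_SO₂ = 1410 mm, d_SO₂ = 1410/(1 + 1.512) = 561.3 mm.
d_N₂ = 1410 − 561.3 = 849 mm.

849 mm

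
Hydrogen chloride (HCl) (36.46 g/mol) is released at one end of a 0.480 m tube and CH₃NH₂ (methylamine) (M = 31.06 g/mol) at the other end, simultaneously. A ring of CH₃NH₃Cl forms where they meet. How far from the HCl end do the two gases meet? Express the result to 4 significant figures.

0.2304 m

In equal time, each gas travels a distance ∝ its rate ∝ 1/√M, so d_HCl/d_CH₃NH₂ = √(M_CH₃NH₂/M_HCl) = √(31.06/36.46) = 0.9230.
With d_HCl + d_CH₃NH₂ = 0.480 m, d_CH₃NH₂ = 0.480/(1 + 0.9230) = 0.2496 m.
d_HCl = 0.480 − 0.2496 = 0.2304 m.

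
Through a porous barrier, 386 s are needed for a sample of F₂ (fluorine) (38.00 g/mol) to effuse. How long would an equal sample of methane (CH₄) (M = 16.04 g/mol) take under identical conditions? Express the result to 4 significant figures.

250.8 s

Using Graham's law: t_CH₄/t_F₂ = √(M_CH₄/M_F₂) = √(16.04/38.00) = √0.4221 = 0.6497.
So the time for CH₄ is 386 × 0.6497 = 250.8 s.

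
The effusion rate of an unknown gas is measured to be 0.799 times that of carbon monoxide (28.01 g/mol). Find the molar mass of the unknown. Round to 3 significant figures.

Using Graham's law: rate_X/rate_CO = √(M_CO/M_X).
0.799 = √(28.01/M_X)
M_X = 28.01 / 0.799² = 28.01 / 0.6384 = 43.9 g/mol

43.9 g/mol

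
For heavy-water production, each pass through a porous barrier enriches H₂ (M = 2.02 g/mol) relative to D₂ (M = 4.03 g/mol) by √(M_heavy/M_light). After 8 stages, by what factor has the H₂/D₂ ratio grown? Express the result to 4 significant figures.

15.84

The single-stage factor is √(M_heavy/M_light), so 8 stages give [√(4.03/2.02)]^8 = (4.03/2.02)^(8/2).
= 1.99505^4 = 15.84.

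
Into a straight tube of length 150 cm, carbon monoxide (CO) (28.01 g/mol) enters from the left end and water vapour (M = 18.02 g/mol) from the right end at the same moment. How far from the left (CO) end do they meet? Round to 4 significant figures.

In equal time, each gas travels a distance ∝ its rate ∝ 1/√M, so d_CO/d_H₂O = √(M_H₂O/M_CO) = √(18.02/28.01) = 0.8021.
With d_CO + d_H₂O = 150 cm, d_H₂O = 150/(1 + 0.8021) = 83.24 cm.
d_CO = 150 − 83.24 = 66.76 cm.

66.76 cm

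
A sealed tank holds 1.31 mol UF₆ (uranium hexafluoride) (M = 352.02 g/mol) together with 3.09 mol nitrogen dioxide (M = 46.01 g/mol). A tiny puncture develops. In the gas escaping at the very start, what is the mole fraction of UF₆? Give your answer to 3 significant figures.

The effusion rate of species i is ∝ p_i/√M_i ∝ n_i/√M_i.
Mole fraction of UF₆ in the effusate = (n_UF₆/√M_UF₆) / (n_UF₆/√M_UF₆ + n_NO₂/√M_NO₂)
= (1.31/√352.02) / (1.31/√352.02 + 3.09/√46.01) = 0.06982/(0.06982 + 0.4555) = 0.133.

0.133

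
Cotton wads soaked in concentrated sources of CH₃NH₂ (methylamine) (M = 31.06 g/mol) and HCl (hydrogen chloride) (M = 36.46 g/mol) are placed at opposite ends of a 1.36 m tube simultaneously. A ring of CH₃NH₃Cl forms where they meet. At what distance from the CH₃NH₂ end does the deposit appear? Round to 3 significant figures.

In equal time, each gas travels a distance ∝ its rate ∝ 1/√M, so d_CH₃NH₂/d_HCl = √(M_HCl/M_CH₃NH₂) = √(36.46/31.06) = 1.083.
With d_CH₃NH₂ + d_HCl = 1.36 m, d_HCl = 1.36/(1 + 1.083) = 0.6528 m.
d_CH₃NH₂ = 1.36 − 0.6528 = 0.707 m.

0.707 m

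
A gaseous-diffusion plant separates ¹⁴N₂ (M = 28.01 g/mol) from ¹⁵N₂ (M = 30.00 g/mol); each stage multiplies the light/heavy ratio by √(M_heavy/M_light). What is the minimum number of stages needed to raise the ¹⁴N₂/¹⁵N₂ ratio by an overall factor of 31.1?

Single-stage factor α = √(30.00/28.01), so ln α = ½ ln(1.07105) = 0.03432.
Need α^N ≥ 31.1 ⇒ N ≥ ln(31.1) / ln α = 3.437 / 0.03432 = 100.16.
Rounding up, N = 101 stages.

101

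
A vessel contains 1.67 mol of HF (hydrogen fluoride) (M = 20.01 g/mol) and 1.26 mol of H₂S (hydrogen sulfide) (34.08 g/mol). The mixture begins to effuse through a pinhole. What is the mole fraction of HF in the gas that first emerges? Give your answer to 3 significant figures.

0.634

Rate_i ∝ x_i/√M_i (Graham's law weighted by mole fraction), so the effusate composition follows n_i/√M_i.
So x_HF in the escaping gas = (n_HF/√M_HF) / Σ(n_i/√M_i)
= (1.67/√20.01) / (1.67/√20.01 + 1.26/√34.08) = 0.3733/(0.3733 + 0.2158) = 0.634.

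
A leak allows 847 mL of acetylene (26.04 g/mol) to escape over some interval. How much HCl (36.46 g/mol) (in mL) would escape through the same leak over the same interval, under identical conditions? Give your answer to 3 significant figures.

716 mL

Using Graham's law: rate_HCl/rate_C₂H₂ = √(M_C₂H₂/M_HCl) = √(26.04/36.46) = √0.7142 = 0.8451.
So the volume for HCl is 847 × 0.8451 = 716 mL.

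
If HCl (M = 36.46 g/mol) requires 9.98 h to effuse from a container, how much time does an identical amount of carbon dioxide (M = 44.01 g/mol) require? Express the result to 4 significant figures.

By Graham's law, t_CO₂/t_HCl = √(M_CO₂/M_HCl) = √(44.01/36.46) = √1.207 = 1.099.
So the time for CO₂ is 9.98 × 1.099 = 10.96 h.

10.96 h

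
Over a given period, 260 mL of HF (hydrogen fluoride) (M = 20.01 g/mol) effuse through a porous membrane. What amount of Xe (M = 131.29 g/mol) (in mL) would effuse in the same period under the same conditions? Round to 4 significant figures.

Graham's law gives rate_Xe/rate_HF = √(M_HF/M_Xe) = √(20.01/131.29) = √0.1524 = 0.3904.
So the volume for Xe is 260 × 0.3904 = 101.5 mL.

101.5 mL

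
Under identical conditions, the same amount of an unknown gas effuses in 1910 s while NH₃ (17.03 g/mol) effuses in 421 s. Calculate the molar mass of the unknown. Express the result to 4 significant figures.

350.5 g/mol

From Graham's law, t_X/t_NH₃ = √(M_X/M_NH₃).
1910/421 = 4.537 = √(M_X/17.03)
M_X = 17.03 × 4.537² = 17.03 × 20.58 = 350.5 g/mol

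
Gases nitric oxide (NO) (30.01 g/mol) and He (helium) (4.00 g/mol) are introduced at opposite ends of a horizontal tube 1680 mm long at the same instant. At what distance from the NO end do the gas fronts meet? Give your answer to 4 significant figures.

449.3 mm

The fronts meet when d_NO + d_He = L with d_NO/d_He = √(M_He/M_NO) (Graham's law). Here √(M_He/M_NO) = √(4.00/30.01) = 0.3651.
With d_NO + d_He = 1680 mm, d_He = 1680/(1 + 0.3651) = 1231 mm.
d_NO = 1680 − 1231 = 449.3 mm.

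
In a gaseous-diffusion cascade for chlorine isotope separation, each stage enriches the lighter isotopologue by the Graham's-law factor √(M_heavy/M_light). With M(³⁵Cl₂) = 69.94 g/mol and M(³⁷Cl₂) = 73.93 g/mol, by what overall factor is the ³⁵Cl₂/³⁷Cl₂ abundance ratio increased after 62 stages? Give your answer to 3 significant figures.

5.58

The single-stage factor is √(M_heavy/M_light), so 62 stages give [√(73.93/69.94)]^62 = (73.93/69.94)^(62/2).
= 1.05705^31 = 5.58.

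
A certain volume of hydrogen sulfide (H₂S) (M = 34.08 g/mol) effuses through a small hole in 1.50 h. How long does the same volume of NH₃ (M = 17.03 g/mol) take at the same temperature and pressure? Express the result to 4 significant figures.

By Graham's law, t_NH₃/t_H₂S = √(M_NH₃/M_H₂S) = √(17.03/34.08) = √0.4997 = 0.7069.
So the time for NH₃ is 1.50 × 0.7069 = 1.060 h.

1.060 h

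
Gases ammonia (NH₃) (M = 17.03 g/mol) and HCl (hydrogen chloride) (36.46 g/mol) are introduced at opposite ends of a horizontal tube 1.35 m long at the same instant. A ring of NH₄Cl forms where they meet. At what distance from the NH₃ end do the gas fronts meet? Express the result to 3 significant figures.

The fronts meet when d_NH₃ + d_HCl = L with d_NH₃/d_HCl = √(M_HCl/M_NH₃) (Graham's law). Here √(M_HCl/M_NH₃) = √(36.46/17.03) = 1.463.
With d_NH₃ + d_HCl = 1.35 m, d_HCl = 1.35/(1 + 1.463) = 0.5481 m.
d_NH₃ = 1.35 − 0.5481 = 0.802 m.

0.802 m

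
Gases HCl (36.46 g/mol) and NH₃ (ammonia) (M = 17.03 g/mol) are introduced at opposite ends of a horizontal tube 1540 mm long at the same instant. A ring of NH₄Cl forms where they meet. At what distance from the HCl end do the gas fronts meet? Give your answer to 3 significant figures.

625 mm

Distances travelled in equal time are proportional to diffusion rates, so d_HCl/d_NH₃ = √(M_NH₃/M_HCl) = √(17.03/36.46) = 0.6834.
With d_HCl + d_NH₃ = 1540 mm, d_NH₃ = 1540/(1 + 0.6834) = 914.8 mm.
d_HCl = 1540 − 914.8 = 625 mm.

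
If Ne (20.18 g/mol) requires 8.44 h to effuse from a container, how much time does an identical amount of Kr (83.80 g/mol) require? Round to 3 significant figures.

Graham's law gives t_Kr/t_Ne = √(M_Kr/M_Ne) = √(83.80/20.18) = √4.153 = 2.038.
So the time for Kr is 8.44 × 2.038 = 17.2 h.

17.2 h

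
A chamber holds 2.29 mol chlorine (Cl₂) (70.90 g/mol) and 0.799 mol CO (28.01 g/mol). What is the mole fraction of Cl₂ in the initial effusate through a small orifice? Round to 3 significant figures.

0.643

Effusion rate of each component ∝ n_i/√M_i (partial pressure × 1/√M).
x_Cl₂(eff) = (n_Cl₂/√M_Cl₂) / (n_Cl₂/√M_Cl₂ + n_CO/√M_CO)
= (2.29/√70.90) / (2.29/√70.90 + 0.799/√28.01) = 0.2720/(0.2720 + 0.1510) = 0.643.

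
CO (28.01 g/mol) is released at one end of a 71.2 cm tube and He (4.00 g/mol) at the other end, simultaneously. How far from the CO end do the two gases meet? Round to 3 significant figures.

19.5 cm

The fronts meet when d_CO + d_He = L with d_CO/d_He = √(M_He/M_CO) (Graham's law). Here √(M_He/M_CO) = √(4.00/28.01) = 0.3779.
With d_CO + d_He = 71.2 cm, d_He = 71.2/(1 + 0.3779) = 51.67 cm.
d_CO = 71.2 − 51.67 = 19.5 cm.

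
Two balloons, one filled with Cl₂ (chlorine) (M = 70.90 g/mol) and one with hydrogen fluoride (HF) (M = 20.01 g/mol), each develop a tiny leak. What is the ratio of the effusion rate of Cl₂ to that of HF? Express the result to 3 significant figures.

Using Graham's law: rate_Cl₂/rate_HF = √(M_HF/M_Cl₂) = √(20.01/70.90) = √0.2822 = 0.531.

0.531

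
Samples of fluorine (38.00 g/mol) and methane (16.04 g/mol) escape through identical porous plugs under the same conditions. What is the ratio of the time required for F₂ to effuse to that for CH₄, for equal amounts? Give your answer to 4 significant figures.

1.539

Graham's law gives t_F₂/t_CH₄ = √(M_F₂/M_CH₄) = √(38.00/16.04) = √2.369 = 1.539.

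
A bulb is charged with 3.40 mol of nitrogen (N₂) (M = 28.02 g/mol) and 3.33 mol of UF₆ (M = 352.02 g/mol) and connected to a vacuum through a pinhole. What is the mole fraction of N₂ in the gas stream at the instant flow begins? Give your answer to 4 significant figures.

Rate_i ∝ x_i/√M_i (Graham's law weighted by mole fraction), so the effusate composition follows n_i/√M_i.
x_N₂(eff) = (n_N₂/√M_N₂) / (n_N₂/√M_N₂ + n_UF₆/√M_UF₆)
= (3.40/√28.02) / (3.40/√28.02 + 3.33/√352.02) = 0.6423/(0.6423 + 0.1775) = 0.7835.

0.7835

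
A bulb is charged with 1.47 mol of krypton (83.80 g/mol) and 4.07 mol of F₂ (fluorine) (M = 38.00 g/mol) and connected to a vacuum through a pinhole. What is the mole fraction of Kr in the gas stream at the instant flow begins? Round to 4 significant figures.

0.1956

Rate_i ∝ x_i/√M_i (Graham's law weighted by mole fraction), so the effusate composition follows n_i/√M_i.
So x_Kr in the escaping gas = (n_Kr/√M_Kr) / Σ(n_i/√M_i)
= (1.47/√83.80) / (1.47/√83.80 + 4.07/√38.00) = 0.1606/(0.1606 + 0.6602) = 0.1956.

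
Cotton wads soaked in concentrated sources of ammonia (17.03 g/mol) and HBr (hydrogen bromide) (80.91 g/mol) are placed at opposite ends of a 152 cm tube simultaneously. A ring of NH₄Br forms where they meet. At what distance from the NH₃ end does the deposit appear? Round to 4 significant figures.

Distances travelled in equal time are proportional to diffusion rates, so d_NH₃/d_HBr = √(M_HBr/M_NH₃) = √(80.91/17.03) = 2.180.
With d_NH₃ + d_HBr = 152 cm, d_HBr = 152/(1 + 2.180) = 47.80 cm.
d_NH₃ = 152 − 47.80 = 104.2 cm.

104.2 cm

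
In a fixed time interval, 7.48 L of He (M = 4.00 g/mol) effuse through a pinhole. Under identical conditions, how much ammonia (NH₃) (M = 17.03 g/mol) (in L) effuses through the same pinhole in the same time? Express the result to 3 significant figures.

3.63 L

Graham's law gives rate_NH₃/rate_He = √(M_He/M_NH₃) = √(4.00/17.03) = √0.2349 = 0.4846.
So the volume for NH₃ is 7.48 × 0.4846 = 3.63 L.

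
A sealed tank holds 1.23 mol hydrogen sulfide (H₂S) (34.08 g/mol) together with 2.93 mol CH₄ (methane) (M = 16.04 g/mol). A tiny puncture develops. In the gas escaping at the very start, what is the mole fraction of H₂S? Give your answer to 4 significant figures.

0.2236

The effusion rate of species i is ∝ p_i/√M_i ∝ n_i/√M_i.
Mole fraction of H₂S in the effusate = (n_H₂S/√M_H₂S) / (n_H₂S/√M_H₂S + n_CH₄/√M_CH₄)
= (1.23/√34.08) / (1.23/√34.08 + 2.93/√16.04) = 0.2107/(0.2107 + 0.7316) = 0.2236.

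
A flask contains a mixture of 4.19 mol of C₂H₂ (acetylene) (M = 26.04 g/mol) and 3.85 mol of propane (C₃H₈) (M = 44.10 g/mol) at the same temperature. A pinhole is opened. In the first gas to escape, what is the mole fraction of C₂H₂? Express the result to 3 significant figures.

Rate_i ∝ x_i/√M_i (Graham's law weighted by mole fraction), so the effusate composition follows n_i/√M_i.
x_C₂H₂(eff) = (n_C₂H₂/√M_C₂H₂) / (n_C₂H₂/√M_C₂H₂ + n_C₃H₈/√M_C₃H₈)
= (4.19/√26.04) / (4.19/√26.04 + 3.85/√44.10) = 0.8211/(0.8211 + 0.5798) = 0.586.

0.586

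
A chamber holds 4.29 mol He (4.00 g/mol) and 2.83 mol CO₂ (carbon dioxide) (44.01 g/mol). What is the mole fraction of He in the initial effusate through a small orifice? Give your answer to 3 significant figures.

The effusion rate of species i is ∝ p_i/√M_i ∝ n_i/√M_i.
Mole fraction of He in the effusate = (n_He/√M_He) / (n_He/√M_He + n_CO₂/√M_CO₂)
= (4.29/√4.00) / (4.29/√4.00 + 2.83/√44.01) = 2.145/(2.145 + 0.4266) = 0.834.

0.834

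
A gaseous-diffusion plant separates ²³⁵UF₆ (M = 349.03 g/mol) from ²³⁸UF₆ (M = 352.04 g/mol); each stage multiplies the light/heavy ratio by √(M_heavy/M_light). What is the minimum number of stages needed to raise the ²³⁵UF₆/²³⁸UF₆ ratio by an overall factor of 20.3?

702

With α = √(352.04/349.03) per stage, ln α = ½ ln(1.00862) = 0.004293.
Need α^N ≥ 20.3 ⇒ N ≥ ln(20.3) / ln α = 3.011 / 0.004293 = 701.21.
Minimum whole number of stages: N = 702.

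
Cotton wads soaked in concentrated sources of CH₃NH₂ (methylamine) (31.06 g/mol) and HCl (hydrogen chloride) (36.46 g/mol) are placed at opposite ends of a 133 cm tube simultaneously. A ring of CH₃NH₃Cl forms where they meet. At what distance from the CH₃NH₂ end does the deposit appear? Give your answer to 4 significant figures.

Distances travelled in equal time are proportional to diffusion rates, so d_CH₃NH₂/d_HCl = √(M_HCl/M_CH₃NH₂) = √(36.46/31.06) = 1.083.
With d_CH₃NH₂ + d_HCl = 133 cm, d_HCl = 133/(1 + 1.083) = 63.84 cm.
d_CH₃NH₂ = 133 − 63.84 = 69.16 cm.

69.16 cm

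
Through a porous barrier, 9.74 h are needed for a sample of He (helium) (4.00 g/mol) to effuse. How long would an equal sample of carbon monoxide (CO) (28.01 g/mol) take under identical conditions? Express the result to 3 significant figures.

25.8 h

From Graham's law, t_CO/t_He = √(M_CO/M_He) = √(28.01/4.00) = √7.003 = 2.646.
So the time for CO is 9.74 × 2.646 = 25.8 h.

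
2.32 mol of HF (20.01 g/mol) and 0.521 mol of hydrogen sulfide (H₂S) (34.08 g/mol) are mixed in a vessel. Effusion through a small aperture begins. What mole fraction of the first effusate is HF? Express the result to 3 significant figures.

Rate_i ∝ x_i/√M_i (Graham's law weighted by mole fraction), so the effusate composition follows n_i/√M_i.
So x_HF in the escaping gas = (n_HF/√M_HF) / Σ(n_i/√M_i)
= (2.32/√20.01) / (2.32/√20.01 + 0.521/√34.08) = 0.5186/(0.5186 + 0.08925) = 0.853.

0.853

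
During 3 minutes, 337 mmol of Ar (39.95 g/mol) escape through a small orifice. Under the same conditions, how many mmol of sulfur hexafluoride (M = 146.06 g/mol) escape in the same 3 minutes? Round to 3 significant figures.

Graham's law gives rate_SF₆/rate_Ar = √(M_Ar/M_SF₆) = √(39.95/146.06) = √0.2735 = 0.5230.
So the amount for SF₆ is 337 × 0.5230 = 176 mmol.

176 mmol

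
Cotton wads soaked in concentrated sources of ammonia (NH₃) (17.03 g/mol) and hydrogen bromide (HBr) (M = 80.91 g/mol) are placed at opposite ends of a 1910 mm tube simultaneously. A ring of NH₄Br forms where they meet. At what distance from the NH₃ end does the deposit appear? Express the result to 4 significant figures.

The fronts meet when d_NH₃ + d_HBr = L with d_NH₃/d_HBr = √(M_HBr/M_NH₃) (Graham's law). Here √(M_HBr/M_NH₃) = √(80.91/17.03) = 2.180.
With d_NH₃ + d_HBr = 1910 mm, d_HBr = 1910/(1 + 2.180) = 600.7 mm.
d_NH₃ = 1910 − 600.7 = 1309 mm.

1309 mm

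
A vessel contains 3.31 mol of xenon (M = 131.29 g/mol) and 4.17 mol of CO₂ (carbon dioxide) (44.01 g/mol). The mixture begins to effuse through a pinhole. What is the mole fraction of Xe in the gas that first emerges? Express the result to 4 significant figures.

0.3149

Rate_i ∝ x_i/√M_i (Graham's law weighted by mole fraction), so the effusate composition follows n_i/√M_i.
Mole fraction of Xe in the effusate = (n_Xe/√M_Xe) / (n_Xe/√M_Xe + n_CO₂/√M_CO₂)
= (3.31/√131.29) / (3.31/√131.29 + 4.17/√44.01) = 0.2889/(0.2889 + 0.6286) = 0.3149.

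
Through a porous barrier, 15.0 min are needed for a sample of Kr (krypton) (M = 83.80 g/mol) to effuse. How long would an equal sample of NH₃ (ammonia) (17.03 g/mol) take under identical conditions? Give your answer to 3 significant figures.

Since effusion rate ∝ 1/√M, t_NH₃/t_Kr = √(M_NH₃/M_Kr) = √(17.03/83.80) = √0.2032 = 0.4508.
So the time for NH₃ is 15.0 × 0.4508 = 6.76 min.

6.76 min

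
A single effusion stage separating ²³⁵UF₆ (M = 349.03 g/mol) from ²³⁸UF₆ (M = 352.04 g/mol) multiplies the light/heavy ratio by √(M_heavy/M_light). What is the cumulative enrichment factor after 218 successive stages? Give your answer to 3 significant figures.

2.55

Overall factor = α^218 with α = √(352.04/349.03), i.e. (352.04/349.03)^(218/2).
= 1.00862^109 = 2.55.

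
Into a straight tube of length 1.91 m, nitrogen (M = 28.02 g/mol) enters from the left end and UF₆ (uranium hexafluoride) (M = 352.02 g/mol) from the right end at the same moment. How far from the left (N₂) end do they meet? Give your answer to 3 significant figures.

The fronts meet when d_N₂ + d_UF₆ = L with d_N₂/d_UF₆ = √(M_UF₆/M_N₂) (Graham's law). Here √(M_UF₆/M_N₂) = √(352.02/28.02) = 3.544.
With d_N₂ + d_UF₆ = 1.91 m, d_UF₆ = 1.91/(1 + 3.544) = 0.4203 m.
d_N₂ = 1.91 − 0.4203 = 1.49 m.

1.49 m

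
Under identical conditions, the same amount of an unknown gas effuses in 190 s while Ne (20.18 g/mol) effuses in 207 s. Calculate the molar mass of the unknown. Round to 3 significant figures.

By Graham's law, t_X/t_Ne = √(M_X/M_Ne).
190/207 = 0.9179 = √(M_X/20.18)
M_X = 20.18 × 0.9179² = 20.18 × 0.8425 = 17.0 g/mol

17.0 g/mol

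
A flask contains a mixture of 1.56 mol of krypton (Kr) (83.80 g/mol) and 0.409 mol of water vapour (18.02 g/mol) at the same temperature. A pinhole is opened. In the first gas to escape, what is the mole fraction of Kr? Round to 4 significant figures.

0.6388

Effusion rate of each component ∝ n_i/√M_i (partial pressure × 1/√M).
x_Kr(eff) = (n_Kr/√M_Kr) / (n_Kr/√M_Kr + n_H₂O/√M_H₂O)
= (1.56/√83.80) / (1.56/√83.80 + 0.409/√18.02) = 0.1704/(0.1704 + 0.09635) = 0.6388.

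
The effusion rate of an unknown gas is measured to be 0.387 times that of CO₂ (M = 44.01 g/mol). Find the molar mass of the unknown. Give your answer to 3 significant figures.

294 g/mol

Using Graham's law: rate_X/rate_CO₂ = √(M_CO₂/M_X).
0.387 = √(44.01/M_X)
M_X = 44.01 / 0.387² = 44.01 / 0.1498 = 294 g/mol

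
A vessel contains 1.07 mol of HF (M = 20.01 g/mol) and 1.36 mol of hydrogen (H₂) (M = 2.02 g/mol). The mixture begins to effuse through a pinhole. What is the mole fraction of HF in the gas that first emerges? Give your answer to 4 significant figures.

0.2000

Rate_i ∝ x_i/√M_i (Graham's law weighted by mole fraction), so the effusate composition follows n_i/√M_i.
Mole fraction of HF in the effusate = (n_HF/√M_HF) / (n_HF/√M_HF + n_H₂/√M_H₂)
= (1.07/√20.01) / (1.07/√20.01 + 1.36/√2.02) = 0.2392/(0.2392 + 0.9569) = 0.2000.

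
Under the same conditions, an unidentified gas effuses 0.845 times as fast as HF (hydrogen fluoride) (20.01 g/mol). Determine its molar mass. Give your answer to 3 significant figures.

Graham's law gives rate_X/rate_HF = √(M_HF/M_X).
0.845 = √(20.01/M_X)
M_X = 20.01 / 0.845² = 20.01 / 0.7140 = 28.0 g/mol

28.0 g/mol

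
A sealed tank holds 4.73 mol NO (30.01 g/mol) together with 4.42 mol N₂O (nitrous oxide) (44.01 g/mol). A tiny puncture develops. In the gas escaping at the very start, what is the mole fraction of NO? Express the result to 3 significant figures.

Each component's effusion rate ∝ (its partial pressure)·(1/√M) ∝ n_i/√M_i.
x_NO(eff) = (n_NO/√M_NO) / (n_NO/√M_NO + n_N₂O/√M_N₂O)
= (4.73/√30.01) / (4.73/√30.01 + 4.42/√44.01) = 0.8634/(0.8634 + 0.6663) = 0.564.

0.564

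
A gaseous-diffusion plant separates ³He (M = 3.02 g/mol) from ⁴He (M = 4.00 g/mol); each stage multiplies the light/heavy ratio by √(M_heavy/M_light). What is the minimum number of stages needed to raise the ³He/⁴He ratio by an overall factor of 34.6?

26

With α = √(4.00/3.02) per stage, ln α = ½ ln(1.32450) = 0.1405.
Need α^N ≥ 34.6 ⇒ N ≥ ln(34.6) / ln α = 3.544 / 0.1405 = 25.22.
Minimum whole number of stages: N = 26.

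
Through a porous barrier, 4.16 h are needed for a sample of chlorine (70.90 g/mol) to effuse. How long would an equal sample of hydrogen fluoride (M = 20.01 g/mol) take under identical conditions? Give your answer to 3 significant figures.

By Graham's law, t_HF/t_Cl₂ = √(M_HF/M_Cl₂) = √(20.01/70.90) = √0.2822 = 0.5313.
So the time for HF is 4.16 × 0.5313 = 2.21 h.

2.21 h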